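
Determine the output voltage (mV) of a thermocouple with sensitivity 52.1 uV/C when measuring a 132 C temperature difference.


The thermocouple output V = sensitivity * dT.
V = 52.1 uV/C * 132 C
V = 6877.2 uV
V = 6.877 mV

6.877 mV


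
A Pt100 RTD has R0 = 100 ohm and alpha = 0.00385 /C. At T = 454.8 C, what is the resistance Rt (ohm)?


The RTD equation: Rt = R0 * (1 + alpha * T).
Rt = 100 * (1 + 0.00385 * 454.8)
Rt = 100 * (1 + 1.75098)
Rt = 100 * 2.75098
Rt = 275.098 ohm

275.098 ohm


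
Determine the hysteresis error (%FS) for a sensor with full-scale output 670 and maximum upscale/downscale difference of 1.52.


Hysteresis = (max difference / full scale) * 100%.
H = (1.52 / 670) * 100
H = 0.227 %FS

0.227 %FS


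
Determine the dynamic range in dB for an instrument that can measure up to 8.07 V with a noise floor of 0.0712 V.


Dynamic range = 20 * log10(Vmax / Vnoise).
DR = 20 * log10(8.07 / 0.0712)
DR = 20 * log10(113.34)
DR = 41.09 dB

41.09 dB


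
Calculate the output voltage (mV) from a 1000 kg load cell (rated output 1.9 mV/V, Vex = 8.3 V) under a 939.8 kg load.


Vout = rated_output * Vex * (load / capacity).
Vout = 1.9 * 8.3 * (939.8 / 1000)
Vout = 1.9 * 8.3 * 0.9398
Vout = 14.821 mV

14.821 mV


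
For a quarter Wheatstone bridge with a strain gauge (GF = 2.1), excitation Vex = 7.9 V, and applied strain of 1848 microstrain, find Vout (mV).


Quarter bridge output: Vout = (GF * epsilon * Vex) / 4.
Vout = (2.1 * 1848e-6 * 7.9) / 4
Vout = 0.03065832 / 4 V
Vout = 0.00766458 V = 7.6646 mV

7.6646 mV


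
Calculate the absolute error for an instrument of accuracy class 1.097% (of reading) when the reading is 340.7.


Absolute error = (accuracy% / 100) * reading.
Error = (1.097 / 100) * 340.7
Error = 0.01097 * 340.7
Error = 3.7375

3.7375


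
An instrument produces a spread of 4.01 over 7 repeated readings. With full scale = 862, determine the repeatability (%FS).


Repeatability = (spread / full scale) * 100%.
R = (4.01 / 862) * 100
R = 0.465 %FS

0.465 %FS


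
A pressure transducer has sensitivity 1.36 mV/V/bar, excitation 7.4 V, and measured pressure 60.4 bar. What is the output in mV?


Output = sensitivity * Vex * P.
Vout = 1.36 * 7.4 * 60.4
Vout = 10.064 * 60.4
Vout = 607.87 mV

607.87 mV


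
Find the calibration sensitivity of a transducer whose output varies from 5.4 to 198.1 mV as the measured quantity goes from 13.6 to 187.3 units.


Sensitivity = (y2 - y1) / (x2 - x1).
S = (198.1 - 5.4) / (187.3 - 13.6)
S = 192.7 / 173.7
S = 1.1094 mV/unit

1.1094 mV/unit


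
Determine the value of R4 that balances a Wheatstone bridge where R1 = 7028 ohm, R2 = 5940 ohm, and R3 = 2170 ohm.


At balance: R1*R4 = R2*R3, so R4 = R2*R3/R1.
R4 = 5940 * 2170 / 7028
R4 = 12889800 / 7028
R4 = 1834.06 ohm

1834.06 ohm


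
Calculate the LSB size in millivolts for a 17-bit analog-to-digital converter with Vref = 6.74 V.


The resolution (LSB) of an ADC is Vref / 2^n.
LSB = 6.74 / 2^17
LSB = 6.74 / 131072
LSB = 5.142e-05 V = 0.05142212 mV

0.05142212 mV


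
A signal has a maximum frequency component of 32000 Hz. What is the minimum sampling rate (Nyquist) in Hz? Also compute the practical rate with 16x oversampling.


By Nyquist theorem, fs_min = 2 * fmax.
fs_min = 2 * 32000 = 64000 Hz
Practical rate = 16 * fs_min = 16 * 64000 = 1024000 Hz

fs_min = 64000 Hz, fs_practical = 1024000 Hz


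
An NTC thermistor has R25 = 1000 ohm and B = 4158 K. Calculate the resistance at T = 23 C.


NTC thermistor equation: Rt = R25 * exp(B * (1/T - 1/T25)).
T in Kelvin: 296.15 K, T25 = 298.15 K
1/T - 1/T25 = 1/296.15 - 1/298.15 = 2.265e-05
B * (1/T - 1/T25) = 4158 * 2.265e-05 = 0.0942
Rt = 1000 * exp(0.0942) = 1098.8 ohm

1098.8 ohm


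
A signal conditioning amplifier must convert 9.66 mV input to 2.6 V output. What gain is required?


Gain = Vout / Vin (converting to same units).
G = 2.6 V / 9.66 mV
G = 2600.0 mV / 9.66 mV
G = 269.15

269.15


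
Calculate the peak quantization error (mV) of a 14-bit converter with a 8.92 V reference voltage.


The maximum quantization error is +/- LSB/2.
LSB = Vref / 2^n = 8.92 / 16384 = 0.00054443 V
Max error = LSB / 2 = 0.00054443 / 2 = 0.00027222 V
Max error = 0.2722 mV

0.2722 mV


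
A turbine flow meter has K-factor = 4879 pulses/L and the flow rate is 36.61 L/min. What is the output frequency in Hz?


Frequency = K * Q / 60 (converting L/min to L/s).
f = 4879 * 36.61 / 60
f = 178620.19 / 60
f = 2977.0 Hz

2977.0 Hz


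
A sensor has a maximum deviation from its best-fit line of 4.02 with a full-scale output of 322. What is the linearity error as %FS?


Linearity error = (max deviation / full scale) * 100%.
Linearity = (4.02 / 322) * 100
Linearity = 1.248 %FS

1.248 %FS


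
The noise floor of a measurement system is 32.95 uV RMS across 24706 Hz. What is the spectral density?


Noise spectral density = Vrms / sqrt(BW).
NSD = 32.95 / sqrt(24706)
NSD = 32.95 / 157.1814
NSD = 0.2096 uV/sqrt(Hz)

0.2096 uV/sqrt(Hz)


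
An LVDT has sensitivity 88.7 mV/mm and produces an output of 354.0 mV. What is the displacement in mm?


Displacement = Vout / sensitivity.
d = 354.0 / 88.7
d = 3.991 mm

3.991 mm


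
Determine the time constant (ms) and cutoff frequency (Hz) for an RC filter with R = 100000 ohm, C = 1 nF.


Time constant: tau = R * C.
tau = 100000 * 1.00e-09 = 0.0001 s
tau = 0.1 ms
Cutoff frequency: fc = 1 / (2*pi*R*C).
fc = 1 / (2*pi*0.0001) = 1591.55 Hz

tau = 0.1 ms, fc = 1591.55 Hz


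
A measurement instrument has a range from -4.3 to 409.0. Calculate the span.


Span = upper range - lower range.
Span = 409.0 - (-4.3)
Span = 413.3

413.3


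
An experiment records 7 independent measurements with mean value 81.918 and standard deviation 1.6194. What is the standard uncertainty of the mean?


The standard uncertainty for Type A evaluation is u = s / sqrt(n).
u = 1.6194 / sqrt(7)
u = 1.6194 / 2.6458
u = 0.6121

0.6121


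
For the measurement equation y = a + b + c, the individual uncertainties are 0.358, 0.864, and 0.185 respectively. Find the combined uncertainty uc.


For a sum of independent quantities, uc = sqrt(u1^2 + u2^2 + u3^2).
uc = sqrt(0.358^2 + 0.864^2 + 0.185^2)
uc = sqrt(0.128164 + 0.746496 + 0.034225)
uc = 0.9534

0.9534


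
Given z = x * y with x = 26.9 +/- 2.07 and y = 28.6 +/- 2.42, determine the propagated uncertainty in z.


For a product z = x*y, the relative uncertainty is:
uz/z = sqrt((ux/x)^2 + (uy/y)^2)
Relative uncertainties: ux/x = 2.07/26.9 = 0.076952
uy/y = 2.42/28.6 = 0.084615
z = 26.9 * 28.6 = 769.3
uz = 769.3 * sqrt(0.076952^2 + 0.084615^2) = 87.992

87.992


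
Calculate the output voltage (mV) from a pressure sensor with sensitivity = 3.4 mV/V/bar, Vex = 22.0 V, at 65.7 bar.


Output = sensitivity * Vex * P.
Vout = 3.4 * 22.0 * 65.7
Vout = 74.8 * 65.7
Vout = 4914.36 mV

4914.36 mV


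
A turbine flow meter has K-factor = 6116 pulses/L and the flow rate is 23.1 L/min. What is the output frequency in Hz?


Frequency = K * Q / 60 (converting L/min to L/s).
f = 6116 * 23.1 / 60
f = 141279.6 / 60
f = 2354.66 Hz

2354.66 Hz


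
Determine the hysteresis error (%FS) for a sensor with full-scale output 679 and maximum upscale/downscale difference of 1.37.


Hysteresis = (max difference / full scale) * 100%.
H = (1.37 / 679) * 100
H = 0.202 %FS

0.202 %FS


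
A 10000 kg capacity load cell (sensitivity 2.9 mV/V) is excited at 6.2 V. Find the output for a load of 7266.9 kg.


Vout = rated_output * Vex * (load / capacity).
Vout = 2.9 * 6.2 * (7266.9 / 10000)
Vout = 2.9 * 6.2 * 0.72669
Vout = 13.066 mV

13.066 mV


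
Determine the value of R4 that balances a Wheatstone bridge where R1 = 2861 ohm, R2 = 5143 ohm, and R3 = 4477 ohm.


At balance: R1*R4 = R2*R3, so R4 = R2*R3/R1.
R4 = 5143 * 4477 / 2861
R4 = 23025211 / 2861
R4 = 8047.96 ohm

8047.96 ohm


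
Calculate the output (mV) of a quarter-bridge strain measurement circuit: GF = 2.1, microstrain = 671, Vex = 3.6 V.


Quarter bridge output: Vout = (GF * epsilon * Vex) / 4.
Vout = (2.1 * 671e-6 * 3.6) / 4
Vout = 0.00507276 / 4 V
Vout = 0.00126819 V = 1.2682 mV

1.2682 mV


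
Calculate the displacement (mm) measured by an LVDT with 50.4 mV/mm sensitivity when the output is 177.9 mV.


Displacement = Vout / sensitivity.
d = 177.9 / 50.4
d = 3.53 mm

3.53 mm


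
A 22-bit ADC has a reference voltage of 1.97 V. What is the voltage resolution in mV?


The resolution (LSB) of an ADC is Vref / 2^n.
LSB = 1.97 / 2^22
LSB = 1.97 / 4194304
LSB = 4.7e-07 V = 0.00046968 mV

0.00046968 mV


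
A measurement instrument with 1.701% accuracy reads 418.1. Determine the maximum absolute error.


Absolute error = (accuracy% / 100) * reading.
Error = (1.701 / 100) * 418.1
Error = 0.01701 * 418.1
Error = 7.1119

7.1119


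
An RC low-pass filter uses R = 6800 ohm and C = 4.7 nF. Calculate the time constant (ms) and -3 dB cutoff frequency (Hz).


Time constant: tau = R * C.
tau = 6800 * 4.70e-09 = 3.196e-05 s
tau = 0.032 ms
Cutoff frequency: fc = 1 / (2*pi*R*C).
fc = 1 / (2*pi*3.196e-05) = 4979.82 Hz

tau = 0.032 ms, fc = 4979.82 Hz


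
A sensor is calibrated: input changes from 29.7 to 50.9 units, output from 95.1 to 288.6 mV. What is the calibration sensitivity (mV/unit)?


Sensitivity = (y2 - y1) / (x2 - x1).
S = (288.6 - 95.1) / (50.9 - 29.7)
S = 193.5 / 21.2
S = 9.1274 mV/unit

9.1274 mV/unit


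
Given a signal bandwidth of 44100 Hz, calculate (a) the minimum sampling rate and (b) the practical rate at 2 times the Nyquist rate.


By Nyquist theorem, fs_min = 2 * fmax.
fs_min = 2 * 44100 = 88200 Hz
Practical rate = 2 * fs_min = 2 * 88200 = 176400 Hz

fs_min = 88200 Hz, fs_practical = 176400 Hz


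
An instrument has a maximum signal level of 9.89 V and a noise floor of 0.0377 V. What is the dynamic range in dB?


Dynamic range = 20 * log10(Vmax / Vnoise).
DR = 20 * log10(9.89 / 0.0377)
DR = 20 * log10(262.33)
DR = 48.38 dB

48.38 dB


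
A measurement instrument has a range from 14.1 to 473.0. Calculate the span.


Span = upper range - lower range.
Span = 473.0 - (14.1)
Span = 458.9

458.9


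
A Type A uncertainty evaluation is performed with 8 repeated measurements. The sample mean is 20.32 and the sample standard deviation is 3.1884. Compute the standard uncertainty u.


The standard uncertainty for Type A evaluation is u = s / sqrt(n).
u = 3.1884 / sqrt(8)
u = 3.1884 / 2.8284
u = 1.1273

1.1273


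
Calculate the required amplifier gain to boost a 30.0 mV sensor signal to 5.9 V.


Gain = Vout / Vin (converting to same units).
G = 5.9 V / 30.0 mV
G = 5900.0 mV / 30.0 mV
G = 196.67

196.67


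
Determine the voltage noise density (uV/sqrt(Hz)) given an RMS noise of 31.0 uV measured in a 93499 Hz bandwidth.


Noise spectral density = Vrms / sqrt(BW).
NSD = 31.0 / sqrt(93499)
NSD = 31.0 / 305.7761
NSD = 0.1014 uV/sqrt(Hz)

0.1014 uV/sqrt(Hz)


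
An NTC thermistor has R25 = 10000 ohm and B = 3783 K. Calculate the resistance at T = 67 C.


NTC thermistor equation: Rt = R25 * exp(B * (1/T - 1/T25)).
T in Kelvin: 340.15 K, T25 = 298.15 K
1/T - 1/T25 = 1/340.15 - 1/298.15 = -0.00041414
B * (1/T - 1/T25) = 3783 * -0.00041414 = -1.5667
Rt = 10000 * exp(-1.5667) = 2087.4 ohm

2087.4 ohm


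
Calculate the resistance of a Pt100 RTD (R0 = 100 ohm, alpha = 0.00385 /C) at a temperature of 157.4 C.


The RTD equation: Rt = R0 * (1 + alpha * T).
Rt = 100 * (1 + 0.00385 * 157.4)
Rt = 100 * (1 + 0.60599)
Rt = 100 * 1.60599
Rt = 160.599 ohm

160.599 ohm


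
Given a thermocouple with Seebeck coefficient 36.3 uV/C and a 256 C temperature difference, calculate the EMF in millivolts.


The thermocouple output V = sensitivity * dT.
V = 36.3 uV/C * 256 C
V = 9292.8 uV
V = 9.293 mV

9.293 mV


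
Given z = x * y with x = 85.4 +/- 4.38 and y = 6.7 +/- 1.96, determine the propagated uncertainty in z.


For a product z = x*y, the relative uncertainty is:
uz/z = sqrt((ux/x)^2 + (uy/y)^2)
Relative uncertainties: ux/x = 4.38/85.4 = 0.051288
uy/y = 1.96/6.7 = 0.292537
z = 85.4 * 6.7 = 572.2
uz = 572.2 * sqrt(0.051288^2 + 0.292537^2) = 169.937

169.937


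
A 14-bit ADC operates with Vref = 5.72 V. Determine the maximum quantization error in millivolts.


The maximum quantization error is +/- LSB/2.
LSB = Vref / 2^n = 5.72 / 16384 = 0.00034912 V
Max error = LSB / 2 = 0.00034912 / 2 = 0.00017456 V
Max error = 0.1746 mV

0.1746 mV


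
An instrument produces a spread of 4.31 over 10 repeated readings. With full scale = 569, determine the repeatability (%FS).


Repeatability = (spread / full scale) * 100%.
R = (4.31 / 569) * 100
R = 0.757 %FS

0.757 %FS


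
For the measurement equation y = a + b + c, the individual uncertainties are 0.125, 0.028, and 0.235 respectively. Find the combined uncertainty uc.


For a sum of independent quantities, uc = sqrt(u1^2 + u2^2 + u3^2).
uc = sqrt(0.125^2 + 0.028^2 + 0.235^2)
uc = sqrt(0.015625 + 0.000784 + 0.055225)
uc = 0.2676

0.2676


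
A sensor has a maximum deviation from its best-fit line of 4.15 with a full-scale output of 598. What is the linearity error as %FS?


Linearity error = (max deviation / full scale) * 100%.
Linearity = (4.15 / 598) * 100
Linearity = 0.694 %FS

0.694 %FS


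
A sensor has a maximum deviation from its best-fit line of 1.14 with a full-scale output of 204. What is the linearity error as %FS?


Linearity error = (max deviation / full scale) * 100%.
Linearity = (1.14 / 204) * 100
Linearity = 0.559 %FS

0.559 %FS


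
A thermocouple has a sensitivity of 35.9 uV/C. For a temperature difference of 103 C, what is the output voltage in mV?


The thermocouple output V = sensitivity * dT.
V = 35.9 uV/C * 103 C
V = 3697.7 uV
V = 3.698 mV

3.698 mV


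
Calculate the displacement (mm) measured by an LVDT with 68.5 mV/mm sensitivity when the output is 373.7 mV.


Displacement = Vout / sensitivity.
d = 373.7 / 68.5
d = 5.455 mm

5.455 mm


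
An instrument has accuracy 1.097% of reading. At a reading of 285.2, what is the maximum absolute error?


Absolute error = (accuracy% / 100) * reading.
Error = (1.097 / 100) * 285.2
Error = 0.01097 * 285.2
Error = 3.1286

3.1286


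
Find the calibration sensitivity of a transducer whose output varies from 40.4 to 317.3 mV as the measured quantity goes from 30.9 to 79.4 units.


Sensitivity = (y2 - y1) / (x2 - x1).
S = (317.3 - 40.4) / (79.4 - 30.9)
S = 276.9 / 48.5
S = 5.7093 mV/unit

5.7093 mV/unit


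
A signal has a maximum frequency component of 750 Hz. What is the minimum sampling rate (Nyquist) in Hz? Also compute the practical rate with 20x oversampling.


By Nyquist theorem, fs_min = 2 * fmax.
fs_min = 2 * 750 = 1500 Hz
Practical rate = 20 * fs_min = 20 * 1500 = 30000 Hz

fs_min = 1500 Hz, fs_practical = 30000 Hz


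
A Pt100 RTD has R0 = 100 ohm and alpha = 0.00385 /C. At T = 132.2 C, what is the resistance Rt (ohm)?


The RTD equation: Rt = R0 * (1 + alpha * T).
Rt = 100 * (1 + 0.00385 * 132.2)
Rt = 100 * (1 + 0.50897)
Rt = 100 * 1.50897
Rt = 150.897 ohm

150.897 ohm


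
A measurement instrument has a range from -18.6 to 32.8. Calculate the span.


Span = upper range - lower range.
Span = 32.8 - (-18.6)
Span = 51.4

51.4


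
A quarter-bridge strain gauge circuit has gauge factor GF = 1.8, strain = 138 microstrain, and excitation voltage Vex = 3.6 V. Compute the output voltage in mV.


Quarter bridge output: Vout = (GF * epsilon * Vex) / 4.
Vout = (1.8 * 138e-6 * 3.6) / 4
Vout = 0.00089424 / 4 V
Vout = 0.00022356 V = 0.2236 mV

0.2236 mV


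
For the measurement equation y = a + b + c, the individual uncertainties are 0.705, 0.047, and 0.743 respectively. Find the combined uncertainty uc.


For a sum of independent quantities, uc = sqrt(u1^2 + u2^2 + u3^2).
uc = sqrt(0.705^2 + 0.047^2 + 0.743^2)
uc = sqrt(0.497025 + 0.002209 + 0.552049)
uc = 1.0253

1.0253


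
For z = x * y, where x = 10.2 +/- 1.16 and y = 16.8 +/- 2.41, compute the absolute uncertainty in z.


For a product z = x*y, the relative uncertainty is:
uz/z = sqrt((ux/x)^2 + (uy/y)^2)
Relative uncertainties: ux/x = 1.16/10.2 = 0.113725
uy/y = 2.41/16.8 = 0.143452
z = 10.2 * 16.8 = 171.4
uz = 171.4 * sqrt(0.113725^2 + 0.143452^2) = 31.37

31.37


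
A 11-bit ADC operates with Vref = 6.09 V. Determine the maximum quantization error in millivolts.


The maximum quantization error is +/- LSB/2.
LSB = Vref / 2^n = 6.09 / 2048 = 0.00297363 V
Max error = LSB / 2 = 0.00297363 / 2 = 0.00148682 V
Max error = 1.4868 mV

1.4868 mV


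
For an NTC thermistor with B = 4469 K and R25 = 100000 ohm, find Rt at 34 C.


NTC thermistor equation: Rt = R25 * exp(B * (1/T - 1/T25)).
T in Kelvin: 307.15 K, T25 = 298.15 K
1/T - 1/T25 = 1/307.15 - 1/298.15 = -9.828e-05
B * (1/T - 1/T25) = 4469 * -9.828e-05 = -0.4392
Rt = 100000 * exp(-0.4392) = 64454.8 ohm

64454.8 ohm


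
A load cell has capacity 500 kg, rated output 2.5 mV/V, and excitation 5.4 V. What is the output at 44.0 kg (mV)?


Vout = rated_output * Vex * (load / capacity).
Vout = 2.5 * 5.4 * (44.0 / 500)
Vout = 2.5 * 5.4 * 0.088
Vout = 1.188 mV

1.188 mV


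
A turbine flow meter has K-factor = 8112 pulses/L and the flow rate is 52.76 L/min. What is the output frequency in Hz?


Frequency = K * Q / 60 (converting L/min to L/s).
f = 8112 * 52.76 / 60
f = 427989.12 / 60
f = 7133.15 Hz

7133.15 Hz


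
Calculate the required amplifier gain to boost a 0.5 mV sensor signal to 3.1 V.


Gain = Vout / Vin (converting to same units).
G = 3.1 V / 0.5 mV
G = 3100.0 mV / 0.5 mV
G = 6200.0

6200.0


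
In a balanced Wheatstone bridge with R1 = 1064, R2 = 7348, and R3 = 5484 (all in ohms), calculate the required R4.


At balance: R1*R4 = R2*R3, so R4 = R2*R3/R1.
R4 = 7348 * 5484 / 1064
R4 = 40296432 / 1064
R4 = 37872.59 ohm

37872.59 ohm


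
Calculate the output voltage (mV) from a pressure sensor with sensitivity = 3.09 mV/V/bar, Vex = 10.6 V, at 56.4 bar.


Output = sensitivity * Vex * P.
Vout = 3.09 * 10.6 * 56.4
Vout = 32.754 * 56.4
Vout = 1847.33 mV

1847.33 mV


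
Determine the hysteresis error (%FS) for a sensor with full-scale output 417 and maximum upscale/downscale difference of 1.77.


Hysteresis = (max difference / full scale) * 100%.
H = (1.77 / 417) * 100
H = 0.424 %FS

0.424 %FS


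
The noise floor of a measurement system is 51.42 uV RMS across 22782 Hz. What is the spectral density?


Noise spectral density = Vrms / sqrt(BW).
NSD = 51.42 / sqrt(22782)
NSD = 51.42 / 150.9371
NSD = 0.3407 uV/sqrt(Hz)

0.3407 uV/sqrt(Hz)


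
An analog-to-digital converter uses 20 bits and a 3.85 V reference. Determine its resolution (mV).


The resolution (LSB) of an ADC is Vref / 2^n.
LSB = 3.85 / 2^20
LSB = 3.85 / 1048576
LSB = 3.67e-06 V = 0.00367165 mV

0.00367165 mV


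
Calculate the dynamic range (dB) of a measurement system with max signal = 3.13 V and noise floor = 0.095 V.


Dynamic range = 20 * log10(Vmax / Vnoise).
DR = 20 * log10(3.13 / 0.095)
DR = 20 * log10(32.95)
DR = 30.36 dB

30.36 dB


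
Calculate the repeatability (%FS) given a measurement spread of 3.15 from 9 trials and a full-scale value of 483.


Repeatability = (spread / full scale) * 100%.
R = (3.15 / 483) * 100
R = 0.652 %FS

0.652 %FS


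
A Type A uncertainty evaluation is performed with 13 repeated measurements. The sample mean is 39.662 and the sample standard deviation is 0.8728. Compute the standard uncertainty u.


The standard uncertainty for Type A evaluation is u = s / sqrt(n).
u = 0.8728 / sqrt(13)
u = 0.8728 / 3.6056
u = 0.2421

0.2421


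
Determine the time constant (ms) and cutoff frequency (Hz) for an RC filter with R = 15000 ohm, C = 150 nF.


Time constant: tau = R * C.
tau = 15000 * 1.50e-07 = 0.00225 s
tau = 2.25 ms
Cutoff frequency: fc = 1 / (2*pi*R*C).
fc = 1 / (2*pi*0.00225) = 70.74 Hz

tau = 2.25 ms, fc = 70.74 Hz


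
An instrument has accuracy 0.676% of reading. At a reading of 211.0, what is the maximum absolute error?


Absolute error = (accuracy% / 100) * reading.
Error = (0.676 / 100) * 211.0
Error = 0.00676 * 211.0
Error = 1.4264

1.4264


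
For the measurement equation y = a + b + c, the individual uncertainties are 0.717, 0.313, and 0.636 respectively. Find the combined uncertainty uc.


For a sum of independent quantities, uc = sqrt(u1^2 + u2^2 + u3^2).
uc = sqrt(0.717^2 + 0.313^2 + 0.636^2)
uc = sqrt(0.514089 + 0.097969 + 0.404496)
uc = 1.0082

1.0082


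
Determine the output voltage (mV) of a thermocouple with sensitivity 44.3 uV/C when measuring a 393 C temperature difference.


The thermocouple output V = sensitivity * dT.
V = 44.3 uV/C * 393 C
V = 17409.9 uV
V = 17.41 mV

17.41 mV


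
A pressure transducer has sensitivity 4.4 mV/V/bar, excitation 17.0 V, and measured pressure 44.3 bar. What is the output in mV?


Output = sensitivity * Vex * P.
Vout = 4.4 * 17.0 * 44.3
Vout = 74.8 * 44.3
Vout = 3313.64 mV

3313.64 mV


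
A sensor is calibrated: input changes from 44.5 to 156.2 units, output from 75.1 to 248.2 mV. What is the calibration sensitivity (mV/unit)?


Sensitivity = (y2 - y1) / (x2 - x1).
S = (248.2 - 75.1) / (156.2 - 44.5)
S = 173.1 / 111.7
S = 1.5497 mV/unit

1.5497 mV/unit


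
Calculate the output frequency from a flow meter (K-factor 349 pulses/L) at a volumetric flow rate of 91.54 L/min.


Frequency = K * Q / 60 (converting L/min to L/s).
f = 349 * 91.54 / 60
f = 31947.46 / 60
f = 532.46 Hz

532.46 Hz


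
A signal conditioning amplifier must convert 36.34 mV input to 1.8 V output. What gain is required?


Gain = Vout / Vin (converting to same units).
G = 1.8 V / 36.34 mV
G = 1800.0 mV / 36.34 mV
G = 49.53

49.53


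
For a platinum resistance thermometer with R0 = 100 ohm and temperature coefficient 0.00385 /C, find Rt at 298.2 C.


The RTD equation: Rt = R0 * (1 + alpha * T).
Rt = 100 * (1 + 0.00385 * 298.2)
Rt = 100 * (1 + 1.14807)
Rt = 100 * 2.14807
Rt = 214.807 ohm

214.807 ohm


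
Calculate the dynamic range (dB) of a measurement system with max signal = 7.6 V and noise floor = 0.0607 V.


Dynamic range = 20 * log10(Vmax / Vnoise).
DR = 20 * log10(7.6 / 0.0607)
DR = 20 * log10(125.21)
DR = 41.95 dB

41.95 dB


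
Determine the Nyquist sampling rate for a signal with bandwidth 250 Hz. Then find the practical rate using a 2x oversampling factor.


By Nyquist theorem, fs_min = 2 * fmax.
fs_min = 2 * 250 = 500 Hz
Practical rate = 2 * fs_min = 2 * 500 = 1000 Hz

fs_min = 500 Hz, fs_practical = 1000 Hz


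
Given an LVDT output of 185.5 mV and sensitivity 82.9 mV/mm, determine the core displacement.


Displacement = Vout / sensitivity.
d = 185.5 / 82.9
d = 2.238 mm

2.238 mm


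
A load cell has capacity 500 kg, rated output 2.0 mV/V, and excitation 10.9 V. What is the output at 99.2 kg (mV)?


Vout = rated_output * Vex * (load / capacity).
Vout = 2.0 * 10.9 * (99.2 / 500)
Vout = 2.0 * 10.9 * 0.1984
Vout = 4.325 mV

4.325 mV


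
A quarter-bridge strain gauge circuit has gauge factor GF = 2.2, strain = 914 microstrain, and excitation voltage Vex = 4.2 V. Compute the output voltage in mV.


Quarter bridge output: Vout = (GF * epsilon * Vex) / 4.
Vout = (2.2 * 914e-6 * 4.2) / 4
Vout = 0.00844536 / 4 V
Vout = 0.00211134 V = 2.1113 mV

2.1113 mV


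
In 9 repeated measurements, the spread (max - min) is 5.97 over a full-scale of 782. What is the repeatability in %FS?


Repeatability = (spread / full scale) * 100%.
R = (5.97 / 782) * 100
R = 0.763 %FS

0.763 %FS


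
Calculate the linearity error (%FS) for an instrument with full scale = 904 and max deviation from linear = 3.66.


Linearity error = (max deviation / full scale) * 100%.
Linearity = (3.66 / 904) * 100
Linearity = 0.405 %FS

0.405 %FS


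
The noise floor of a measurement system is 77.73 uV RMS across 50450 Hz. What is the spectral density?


Noise spectral density = Vrms / sqrt(BW).
NSD = 77.73 / sqrt(50450)
NSD = 77.73 / 224.6108
NSD = 0.3461 uV/sqrt(Hz)

0.3461 uV/sqrt(Hz)


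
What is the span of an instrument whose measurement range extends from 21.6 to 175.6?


Span = upper range - lower range.
Span = 175.6 - (21.6)
Span = 154.0

154.0


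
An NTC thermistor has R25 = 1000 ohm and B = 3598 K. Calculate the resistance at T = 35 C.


NTC thermistor equation: Rt = R25 * exp(B * (1/T - 1/T25)).
T in Kelvin: 308.15 K, T25 = 298.15 K
1/T - 1/T25 = 1/308.15 - 1/298.15 = -0.00010884
B * (1/T - 1/T25) = 3598 * -0.00010884 = -0.3916
Rt = 1000 * exp(-0.3916) = 676.0 ohm

676.0 ohm


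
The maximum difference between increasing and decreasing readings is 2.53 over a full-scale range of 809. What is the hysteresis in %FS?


Hysteresis = (max difference / full scale) * 100%.
H = (2.53 / 809) * 100
H = 0.313 %FS

0.313 %FS


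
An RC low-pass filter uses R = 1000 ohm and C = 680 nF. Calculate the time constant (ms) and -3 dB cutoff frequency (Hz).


Time constant: tau = R * C.
tau = 1000 * 6.80e-07 = 0.00068 s
tau = 0.68 ms
Cutoff frequency: fc = 1 / (2*pi*R*C).
fc = 1 / (2*pi*0.00068) = 234.05 Hz

tau = 0.68 ms, fc = 234.05 Hz


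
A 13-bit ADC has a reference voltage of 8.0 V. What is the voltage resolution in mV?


The resolution (LSB) of an ADC is Vref / 2^n.
LSB = 8.0 / 2^13
LSB = 8.0 / 8192
LSB = 0.00097656 V = 0.9765625 mV

0.9765625 mV


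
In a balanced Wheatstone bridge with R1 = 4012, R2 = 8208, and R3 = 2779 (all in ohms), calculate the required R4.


At balance: R1*R4 = R2*R3, so R4 = R2*R3/R1.
R4 = 8208 * 2779 / 4012
R4 = 22810032 / 4012
R4 = 5685.45 ohm

5685.45 ohm


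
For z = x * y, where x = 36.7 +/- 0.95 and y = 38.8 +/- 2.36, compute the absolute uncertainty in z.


For a product z = x*y, the relative uncertainty is:
uz/z = sqrt((ux/x)^2 + (uy/y)^2)
Relative uncertainties: ux/x = 0.95/36.7 = 0.025886
uy/y = 2.36/38.8 = 0.060825
z = 36.7 * 38.8 = 1424.0
uz = 1424.0 * sqrt(0.025886^2 + 0.060825^2) = 94.129

94.129


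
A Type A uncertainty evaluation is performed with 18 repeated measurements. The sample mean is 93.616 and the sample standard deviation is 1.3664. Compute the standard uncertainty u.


The standard uncertainty for Type A evaluation is u = s / sqrt(n).
u = 1.3664 / sqrt(18)
u = 1.3664 / 4.2426
u = 0.3221

0.3221


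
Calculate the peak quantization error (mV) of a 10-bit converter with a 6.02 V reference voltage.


The maximum quantization error is +/- LSB/2.
LSB = Vref / 2^n = 6.02 / 1024 = 0.00587891 V
Max error = LSB / 2 = 0.00587891 / 2 = 0.00293945 V
Max error = 2.9395 mV

2.9395 mV


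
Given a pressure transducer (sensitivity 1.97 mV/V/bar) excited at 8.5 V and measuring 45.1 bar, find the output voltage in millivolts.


Output = sensitivity * Vex * P.
Vout = 1.97 * 8.5 * 45.1
Vout = 16.745 * 45.1
Vout = 755.2 mV

755.2 mV


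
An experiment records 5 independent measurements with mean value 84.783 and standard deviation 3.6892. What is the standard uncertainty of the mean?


The standard uncertainty for Type A evaluation is u = s / sqrt(n).
u = 3.6892 / sqrt(5)
u = 3.6892 / 2.2361
u = 1.6499

1.6499


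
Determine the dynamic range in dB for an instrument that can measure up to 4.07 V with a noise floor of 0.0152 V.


Dynamic range = 20 * log10(Vmax / Vnoise).
DR = 20 * log10(4.07 / 0.0152)
DR = 20 * log10(267.76)
DR = 48.56 dB

48.56 dB


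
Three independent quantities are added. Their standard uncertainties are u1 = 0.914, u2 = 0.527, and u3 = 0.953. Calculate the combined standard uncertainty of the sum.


For a sum of independent quantities, uc = sqrt(u1^2 + u2^2 + u3^2).
uc = sqrt(0.914^2 + 0.527^2 + 0.953^2)
uc = sqrt(0.835396 + 0.277729 + 0.908209)
uc = 1.4217

1.4217


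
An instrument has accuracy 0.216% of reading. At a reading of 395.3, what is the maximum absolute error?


Absolute error = (accuracy% / 100) * reading.
Error = (0.216 / 100) * 395.3
Error = 0.00216 * 395.3
Error = 0.8538

0.8538


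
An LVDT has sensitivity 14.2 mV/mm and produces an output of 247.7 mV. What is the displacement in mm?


Displacement = Vout / sensitivity.
d = 247.7 / 14.2
d = 17.444 mm

17.444 mm


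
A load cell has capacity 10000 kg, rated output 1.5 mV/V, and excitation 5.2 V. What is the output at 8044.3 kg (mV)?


Vout = rated_output * Vex * (load / capacity).
Vout = 1.5 * 5.2 * (8044.3 / 10000)
Vout = 1.5 * 5.2 * 0.80443
Vout = 6.275 mV

6.275 mV


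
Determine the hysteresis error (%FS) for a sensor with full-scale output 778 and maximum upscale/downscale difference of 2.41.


Hysteresis = (max difference / full scale) * 100%.
H = (2.41 / 778) * 100
H = 0.31 %FS

0.31 %FS


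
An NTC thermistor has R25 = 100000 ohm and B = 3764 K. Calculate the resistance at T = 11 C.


NTC thermistor equation: Rt = R25 * exp(B * (1/T - 1/T25)).
T in Kelvin: 284.15 K, T25 = 298.15 K
1/T - 1/T25 = 1/284.15 - 1/298.15 = 0.00016525
B * (1/T - 1/T25) = 3764 * 0.00016525 = 0.622
Rt = 100000 * exp(0.622) = 186266.2 ohm

186266.2 ohm


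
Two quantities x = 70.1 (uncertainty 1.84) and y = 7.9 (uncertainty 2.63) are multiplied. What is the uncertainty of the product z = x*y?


For a product z = x*y, the relative uncertainty is:
uz/z = sqrt((ux/x)^2 + (uy/y)^2)
Relative uncertainties: ux/x = 1.84/70.1 = 0.026248
uy/y = 2.63/7.9 = 0.332911
z = 70.1 * 7.9 = 553.8
uz = 553.8 * sqrt(0.026248^2 + 0.332911^2) = 184.935

184.935


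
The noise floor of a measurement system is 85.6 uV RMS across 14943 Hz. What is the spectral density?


Noise spectral density = Vrms / sqrt(BW).
NSD = 85.6 / sqrt(14943)
NSD = 85.6 / 122.2416
NSD = 0.7003 uV/sqrt(Hz)

0.7003 uV/sqrt(Hz)


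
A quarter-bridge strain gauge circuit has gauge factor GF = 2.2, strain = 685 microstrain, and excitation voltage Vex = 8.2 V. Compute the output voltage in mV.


Quarter bridge output: Vout = (GF * epsilon * Vex) / 4.
Vout = (2.2 * 685e-6 * 8.2) / 4
Vout = 0.0123574 / 4 V
Vout = 0.00308935 V = 3.0894 mV

3.0894 mV


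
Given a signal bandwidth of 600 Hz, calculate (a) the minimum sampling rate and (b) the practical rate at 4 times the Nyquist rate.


By Nyquist theorem, fs_min = 2 * fmax.
fs_min = 2 * 600 = 1200 Hz
Practical rate = 4 * fs_min = 4 * 1200 = 4800 Hz

fs_min = 1200 Hz, fs_practical = 4800 Hz


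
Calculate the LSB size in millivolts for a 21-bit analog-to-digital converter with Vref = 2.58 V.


The resolution (LSB) of an ADC is Vref / 2^n.
LSB = 2.58 / 2^21
LSB = 2.58 / 2097152
LSB = 1.23e-06 V = 0.00123024 mV

0.00123024 mV


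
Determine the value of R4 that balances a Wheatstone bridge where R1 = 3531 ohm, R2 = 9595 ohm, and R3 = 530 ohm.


At balance: R1*R4 = R2*R3, so R4 = R2*R3/R1.
R4 = 9595 * 530 / 3531
R4 = 5085350 / 3531
R4 = 1440.2 ohm

1440.2 ohm


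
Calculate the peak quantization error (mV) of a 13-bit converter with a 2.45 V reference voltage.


The maximum quantization error is +/- LSB/2.
LSB = Vref / 2^n = 2.45 / 8192 = 0.00029907 V
Max error = LSB / 2 = 0.00029907 / 2 = 0.00014954 V
Max error = 0.1495 mV

0.1495 mV


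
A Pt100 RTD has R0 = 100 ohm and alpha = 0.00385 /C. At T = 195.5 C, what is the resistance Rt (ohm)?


The RTD equation: Rt = R0 * (1 + alpha * T).
Rt = 100 * (1 + 0.00385 * 195.5)
Rt = 100 * (1 + 0.752675)
Rt = 100 * 1.752675
Rt = 175.267 ohm

175.267 ohm


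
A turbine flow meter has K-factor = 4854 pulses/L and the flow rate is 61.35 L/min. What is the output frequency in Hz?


Frequency = K * Q / 60 (converting L/min to L/s).
f = 4854 * 61.35 / 60
f = 297792.9 / 60
f = 4963.22 Hz

4963.22 Hz


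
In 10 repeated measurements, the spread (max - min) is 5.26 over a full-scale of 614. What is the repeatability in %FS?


Repeatability = (spread / full scale) * 100%.
R = (5.26 / 614) * 100
R = 0.857 %FS

0.857 %FS


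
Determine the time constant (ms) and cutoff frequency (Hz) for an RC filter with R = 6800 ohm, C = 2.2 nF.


Time constant: tau = R * C.
tau = 6800 * 2.20e-09 = 1.496e-05 s
tau = 0.015 ms
Cutoff frequency: fc = 1 / (2*pi*R*C).
fc = 1 / (2*pi*1.496e-05) = 10638.7 Hz

tau = 0.015 ms, fc = 10638.7 Hz


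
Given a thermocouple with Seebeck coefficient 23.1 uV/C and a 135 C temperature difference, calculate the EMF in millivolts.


The thermocouple output V = sensitivity * dT.
V = 23.1 uV/C * 135 C
V = 3118.5 uV
V = 3.119 mV

3.119 mV


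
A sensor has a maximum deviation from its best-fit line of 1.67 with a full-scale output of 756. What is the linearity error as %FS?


Linearity error = (max deviation / full scale) * 100%.
Linearity = (1.67 / 756) * 100
Linearity = 0.221 %FS

0.221 %FS


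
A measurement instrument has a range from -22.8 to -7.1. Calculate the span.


Span = upper range - lower range.
Span = -7.1 - (-22.8)
Span = 15.7

15.7


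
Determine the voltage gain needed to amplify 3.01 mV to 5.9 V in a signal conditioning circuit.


Gain = Vout / Vin (converting to same units).
G = 5.9 V / 3.01 mV
G = 5900.0 mV / 3.01 mV
G = 1960.13

1960.13


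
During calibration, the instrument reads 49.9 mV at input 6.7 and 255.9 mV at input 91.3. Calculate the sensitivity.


Sensitivity = (y2 - y1) / (x2 - x1).
S = (255.9 - 49.9) / (91.3 - 6.7)
S = 206.0 / 84.6
S = 2.435 mV/unit

2.435 mV/unit


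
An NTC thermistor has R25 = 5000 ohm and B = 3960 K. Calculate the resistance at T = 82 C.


NTC thermistor equation: Rt = R25 * exp(B * (1/T - 1/T25)).
T in Kelvin: 355.15 K, T25 = 298.15 K
1/T - 1/T25 = 1/355.15 - 1/298.15 = -0.0005383
B * (1/T - 1/T25) = 3960 * -0.0005383 = -2.1317
Rt = 5000 * exp(-2.1317) = 593.2 ohm

593.2 ohm


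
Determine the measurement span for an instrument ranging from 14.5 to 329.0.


Span = upper range - lower range.
Span = 329.0 - (14.5)
Span = 314.5

314.5


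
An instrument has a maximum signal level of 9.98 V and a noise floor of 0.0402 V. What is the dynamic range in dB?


Dynamic range = 20 * log10(Vmax / Vnoise).
DR = 20 * log10(9.98 / 0.0402)
DR = 20 * log10(248.26)
DR = 47.9 dB

47.9 dB


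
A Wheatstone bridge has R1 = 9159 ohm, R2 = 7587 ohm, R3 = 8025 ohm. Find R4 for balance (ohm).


At balance: R1*R4 = R2*R3, so R4 = R2*R3/R1.
R4 = 7587 * 8025 / 9159
R4 = 60885675 / 9159
R4 = 6647.63 ohm

6647.63 ohm


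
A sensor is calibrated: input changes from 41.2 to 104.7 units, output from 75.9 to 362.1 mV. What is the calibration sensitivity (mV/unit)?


Sensitivity = (y2 - y1) / (x2 - x1).
S = (362.1 - 75.9) / (104.7 - 41.2)
S = 286.2 / 63.5
S = 4.5071 mV/unit

4.5071 mV/unit


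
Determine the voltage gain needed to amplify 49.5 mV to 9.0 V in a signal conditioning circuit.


Gain = Vout / Vin (converting to same units).
G = 9.0 V / 49.5 mV
G = 9000.0 mV / 49.5 mV
G = 181.82

181.82


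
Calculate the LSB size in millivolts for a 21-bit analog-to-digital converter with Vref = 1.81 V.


The resolution (LSB) of an ADC is Vref / 2^n.
LSB = 1.81 / 2^21
LSB = 1.81 / 2097152
LSB = 8.6e-07 V = 0.00086308 mV

0.00086308 mV


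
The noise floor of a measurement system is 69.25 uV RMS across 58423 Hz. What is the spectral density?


Noise spectral density = Vrms / sqrt(BW).
NSD = 69.25 / sqrt(58423)
NSD = 69.25 / 241.7085
NSD = 0.2865 uV/sqrt(Hz)

0.2865 uV/sqrt(Hz)


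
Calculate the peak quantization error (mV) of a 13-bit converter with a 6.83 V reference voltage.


The maximum quantization error is +/- LSB/2.
LSB = Vref / 2^n = 6.83 / 8192 = 0.00083374 V
Max error = LSB / 2 = 0.00083374 / 2 = 0.00041687 V
Max error = 0.4169 mV

0.4169 mV


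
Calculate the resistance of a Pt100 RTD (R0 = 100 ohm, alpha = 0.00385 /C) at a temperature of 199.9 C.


The RTD equation: Rt = R0 * (1 + alpha * T).
Rt = 100 * (1 + 0.00385 * 199.9)
Rt = 100 * (1 + 0.769615)
Rt = 100 * 1.769615
Rt = 176.962 ohm

176.962 ohm


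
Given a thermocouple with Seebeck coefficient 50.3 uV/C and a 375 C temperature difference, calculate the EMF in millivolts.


The thermocouple output V = sensitivity * dT.
V = 50.3 uV/C * 375 C
V = 18862.5 uV
V = 18.863 mV

18.863 mV


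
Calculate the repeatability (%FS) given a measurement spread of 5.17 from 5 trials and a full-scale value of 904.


Repeatability = (spread / full scale) * 100%.
R = (5.17 / 904) * 100
R = 0.572 %FS

0.572 %FS


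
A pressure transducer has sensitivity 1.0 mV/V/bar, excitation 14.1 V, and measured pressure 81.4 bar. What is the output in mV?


Output = sensitivity * Vex * P.
Vout = 1.0 * 14.1 * 81.4
Vout = 14.1 * 81.4
Vout = 1147.74 mV

1147.74 mV


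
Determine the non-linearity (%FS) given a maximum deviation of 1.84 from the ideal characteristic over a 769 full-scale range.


Linearity error = (max deviation / full scale) * 100%.
Linearity = (1.84 / 769) * 100
Linearity = 0.239 %FS

0.239 %FS


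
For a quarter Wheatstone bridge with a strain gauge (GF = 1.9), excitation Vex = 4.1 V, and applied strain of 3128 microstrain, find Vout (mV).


Quarter bridge output: Vout = (GF * epsilon * Vex) / 4.
Vout = (1.9 * 3128e-6 * 4.1) / 4
Vout = 0.02436712 / 4 V
Vout = 0.00609178 V = 6.0918 mV

6.0918 mV


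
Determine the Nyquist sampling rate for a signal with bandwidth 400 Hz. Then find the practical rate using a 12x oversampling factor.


By Nyquist theorem, fs_min = 2 * fmax.
fs_min = 2 * 400 = 800 Hz
Practical rate = 12 * fs_min = 12 * 800 = 9600 Hz

fs_min = 800 Hz, fs_practical = 9600 Hz


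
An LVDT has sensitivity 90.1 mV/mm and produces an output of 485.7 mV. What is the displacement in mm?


Displacement = Vout / sensitivity.
d = 485.7 / 90.1
d = 5.391 mm

5.391 mm


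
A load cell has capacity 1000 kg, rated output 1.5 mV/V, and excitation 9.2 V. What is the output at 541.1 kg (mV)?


Vout = rated_output * Vex * (load / capacity).
Vout = 1.5 * 9.2 * (541.1 / 1000)
Vout = 1.5 * 9.2 * 0.5411
Vout = 7.467 mV

7.467 mV


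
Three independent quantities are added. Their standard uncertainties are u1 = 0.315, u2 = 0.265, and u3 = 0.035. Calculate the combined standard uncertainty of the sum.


For a sum of independent quantities, uc = sqrt(u1^2 + u2^2 + u3^2).
uc = sqrt(0.315^2 + 0.265^2 + 0.035^2)
uc = sqrt(0.099225 + 0.070225 + 0.001225)
uc = 0.4131

0.4131


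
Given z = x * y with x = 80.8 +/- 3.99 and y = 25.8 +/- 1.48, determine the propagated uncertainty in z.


For a product z = x*y, the relative uncertainty is:
uz/z = sqrt((ux/x)^2 + (uy/y)^2)
Relative uncertainties: ux/x = 3.99/80.8 = 0.049381
uy/y = 1.48/25.8 = 0.057364
z = 80.8 * 25.8 = 2084.6
uz = 2084.6 * sqrt(0.049381^2 + 0.057364^2) = 157.789

157.789


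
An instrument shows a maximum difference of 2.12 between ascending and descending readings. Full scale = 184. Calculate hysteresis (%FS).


Hysteresis = (max difference / full scale) * 100%.
H = (2.12 / 184) * 100
H = 1.152 %FS

1.152 %FS


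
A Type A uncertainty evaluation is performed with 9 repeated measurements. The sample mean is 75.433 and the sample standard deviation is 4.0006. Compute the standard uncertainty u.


The standard uncertainty for Type A evaluation is u = s / sqrt(n).
u = 4.0006 / sqrt(9)
u = 4.0006 / 3.0
u = 1.3335

1.3335


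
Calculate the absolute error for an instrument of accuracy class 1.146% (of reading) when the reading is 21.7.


Absolute error = (accuracy% / 100) * reading.
Error = (1.146 / 100) * 21.7
Error = 0.01146 * 21.7
Error = 0.2487

0.2487


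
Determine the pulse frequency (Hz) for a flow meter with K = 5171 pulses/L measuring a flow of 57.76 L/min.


Frequency = K * Q / 60 (converting L/min to L/s).
f = 5171 * 57.76 / 60
f = 298676.96 / 60
f = 4977.95 Hz

4977.95 Hz


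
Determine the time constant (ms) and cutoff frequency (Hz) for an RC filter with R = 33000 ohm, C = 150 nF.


Time constant: tau = R * C.
tau = 33000 * 1.50e-07 = 0.00495 s
tau = 4.95 ms
Cutoff frequency: fc = 1 / (2*pi*R*C).
fc = 1 / (2*pi*0.00495) = 32.15 Hz

tau = 4.95 ms, fc = 32.15 Hz
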